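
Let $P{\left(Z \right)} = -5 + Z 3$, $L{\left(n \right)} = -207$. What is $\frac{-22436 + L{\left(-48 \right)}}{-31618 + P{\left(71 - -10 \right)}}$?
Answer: $\frac{22643}{31380} \approx 0.72157$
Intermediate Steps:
$P{\left(Z \right)} = -5 + 3 Z$
$\frac{-22436 + L{\left(-48 \right)}}{-31618 + P{\left(71 - -10 \right)}} = \frac{-22436 - 207}{-31618 - \left(5 - 3 \left(71 - -10\right)\right)} = - \frac{22643}{-31618 - \left(5 - 3 \left(71 + 10\right)\right)} = - \frac{22643}{-31618 + \left(-5 + 3 \cdot 81\right)} = - \frac{22643}{-31618 + \left(-5 + 243\right)} = - \frac{22643}{-31618 + 238} = - \frac{22643}{-31380} = \left(-22643\right) \left(- \frac{1}{31380}\right) = \frac{22643}{31380}$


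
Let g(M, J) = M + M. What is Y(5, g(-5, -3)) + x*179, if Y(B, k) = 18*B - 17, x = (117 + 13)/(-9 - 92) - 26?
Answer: -485951/101 ≈ -4811.4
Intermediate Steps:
g(M, J) = 2*M
x = -2756/101 (x = 130/(-101) - 26 = 130*(-1/101) - 26 = -130/101 - 26 = -2756/101 ≈ -27.287)
Y(B, k) = -17 + 18*B
Y(5, g(-5, -3)) + x*179 = (-17 + 18*5) - 2756/101*179 = (-17 + 90) - 493324/101 = 73 - 493324/101 = -485951/101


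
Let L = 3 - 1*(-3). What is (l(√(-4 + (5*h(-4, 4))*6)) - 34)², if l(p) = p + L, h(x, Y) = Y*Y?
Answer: 1260 - 112*√119 ≈ 38.224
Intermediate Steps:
L = 6 (L = 3 + 3 = 6)
h(x, Y) = Y²
l(p) = 6 + p (l(p) = p + 6 = 6 + p)
(l(√(-4 + (5*h(-4, 4))*6)) - 34)² = ((6 + √(-4 + (5*4²)*6)) - 34)² = ((6 + √(-4 + (5*16)*6)) - 34)² = ((6 + √(-4 + 80*6)) - 34)² = ((6 + √(-4 + 480)) - 34)² = ((6 + √476) - 34)² = ((6 + 2*√119) - 34)² = (-28 + 2*√119)²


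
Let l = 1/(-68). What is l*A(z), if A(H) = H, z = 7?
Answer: -7/68 ≈ -0.10294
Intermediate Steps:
l = -1/68 ≈ -0.014706
l*A(z) = -1/68*7 = -7/68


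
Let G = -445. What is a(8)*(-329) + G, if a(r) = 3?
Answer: -1432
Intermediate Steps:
a(8)*(-329) + G = 3*(-329) - 445 = -987 - 445 = -1432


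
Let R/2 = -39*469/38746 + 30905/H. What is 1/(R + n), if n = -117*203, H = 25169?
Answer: -487599037/11580227648836 ≈ -4.2106e-5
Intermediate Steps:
n = -23751
R = 737078951/487599037 (R = 2*(-39*469/38746 + 30905/25169) = 2*(-18291*1/38746 + 30905*(1/25169)) = 2*(-18291/38746 + 30905/25169) = 2*(737078951/975198074) = 737078951/487599037 ≈ 1.5117)
1/(R + n) = 1/(737078951/487599037 - 23751) = 1/(-11580227648836/487599037) = -487599037/11580227648836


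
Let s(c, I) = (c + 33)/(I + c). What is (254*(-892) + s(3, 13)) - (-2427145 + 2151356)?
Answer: 196893/4 ≈ 49223.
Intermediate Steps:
s(c, I) = (33 + c)/(I + c)
(254*(-892) + s(3, 13)) - (-2427145 + 2151356) = (254*(-892) + (33 + 3)/(13 + 3)) - (-2427145 + 2151356) = (-226568 + 36/16) - 1*(-275789) = (-226568 + (1/16)*36) + 275789 = (-226568 + 9/4) + 275789 = -906263/4 + 275789 = 196893/4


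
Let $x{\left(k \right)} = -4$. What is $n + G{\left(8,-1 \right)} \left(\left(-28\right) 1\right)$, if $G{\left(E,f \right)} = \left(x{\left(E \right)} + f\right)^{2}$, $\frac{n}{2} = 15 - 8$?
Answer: $-686$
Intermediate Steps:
$n = 14$ ($n = 2 \left(15 - 8\right) = 2 \cdot 7 = 14$)
$G{\left(E,f \right)} = \left(-4 + f\right)^{2}$
$n + G{\left(8,-1 \right)} \left(\left(-28\right) 1\right) = 14 + \left(-4 - 1\right)^{2} \left(\left(-28\right) 1\right) = 14 + \left(-5\right)^{2} \left(-28\right) = 14 + 25 \left(-28\right) = 14 - 700 = -686$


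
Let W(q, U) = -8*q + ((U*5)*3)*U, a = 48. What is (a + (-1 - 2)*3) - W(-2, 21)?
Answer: -6592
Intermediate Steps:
W(q, U) = -8*q + 15*U² (W(q, U) = -8*q + ((5*U)*3)*U = -8*q + (15*U)*U = -8*q + 15*U²)
(a + (-1 - 2)*3) - W(-2, 21) = (48 + (-1 - 2)*3) - (-8*(-2) + 15*21²) = (48 - 3*3) - (16 + 15*441) = (48 - 9) - (16 + 6615) = 39 - 1*6631 = 39 - 6631 = -6592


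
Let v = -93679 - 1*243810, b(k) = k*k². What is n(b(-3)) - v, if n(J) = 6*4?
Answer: 337513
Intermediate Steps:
b(k) = k³
n(J) = 24
v = -337489 (v = -93679 - 243810 = -337489)
n(b(-3)) - v = 24 - 1*(-337489) = 24 + 337489 = 337513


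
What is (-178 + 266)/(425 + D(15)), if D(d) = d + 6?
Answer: 44/223 ≈ 0.19731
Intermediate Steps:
D(d) = 6 + d
(-178 + 266)/(425 + D(15)) = (-178 + 266)/(425 + (6 + 15)) = 88/(425 + 21) = 88/446 = 88*(1/446) = 44/223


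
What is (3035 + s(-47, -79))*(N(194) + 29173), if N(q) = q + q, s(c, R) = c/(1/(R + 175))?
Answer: -43661597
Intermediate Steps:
s(c, R) = c*(175 + R) (s(c, R) = c/(1/(175 + R)) = c*(175 + R))
N(q) = 2*q
(3035 + s(-47, -79))*(N(194) + 29173) = (3035 - 47*(175 - 79))*(2*194 + 29173) = (3035 - 47*96)*(388 + 29173) = (3035 - 4512)*29561 = -1477*29561 = -43661597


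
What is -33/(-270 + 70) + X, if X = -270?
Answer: -53967/200 ≈ -269.83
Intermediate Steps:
-33/(-270 + 70) + X = -33/(-270 + 70) - 270 = -33/(-200) - 270 = -33*(-1/200) - 270 = 33/200 - 270 = -53967/200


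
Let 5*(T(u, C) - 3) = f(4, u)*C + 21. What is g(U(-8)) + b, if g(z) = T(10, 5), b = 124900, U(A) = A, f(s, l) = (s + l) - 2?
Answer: 624596/5 ≈ 1.2492e+5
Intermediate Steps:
f(s, l) = -2 + l + s (f(s, l) = (l + s) - 2 = -2 + l + s)
T(u, C) = 36/5 + C*(2 + u)/5 (T(u, C) = 3 + ((-2 + u + 4)*C + 21)/5 = 3 + ((2 + u)*C + 21)/5 = 3 + (C*(2 + u) + 21)/5 = 3 + (21 + C*(2 + u))/5 = 3 + (21/5 + C*(2 + u)/5) = 36/5 + C*(2 + u)/5)
g(z) = 96/5 (g(z) = 36/5 + (1/5)*5*(2 + 10) = 36/5 + (1/5)*5*12 = 36/5 + 12 = 96/5)
g(U(-8)) + b = 96/5 + 124900 = 624596/5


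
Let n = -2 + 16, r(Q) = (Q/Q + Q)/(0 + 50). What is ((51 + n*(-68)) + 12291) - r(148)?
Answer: 569351/50 ≈ 11387.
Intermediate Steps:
r(Q) = 1/50 + Q/50 (r(Q) = (1 + Q)/50 = (1 + Q)*(1/50) = 1/50 + Q/50)
n = 14
((51 + n*(-68)) + 12291) - r(148) = ((51 + 14*(-68)) + 12291) - (1/50 + (1/50)*148) = ((51 - 952) + 12291) - (1/50 + 74/25) = (-901 + 12291) - 1*149/50 = 11390 - 149/50 = 569351/50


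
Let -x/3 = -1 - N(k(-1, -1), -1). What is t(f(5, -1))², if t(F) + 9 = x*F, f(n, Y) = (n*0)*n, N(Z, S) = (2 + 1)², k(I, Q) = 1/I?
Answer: 81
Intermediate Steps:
N(Z, S) = 9 (N(Z, S) = 3² = 9)
x = 30 (x = -3*(-1 - 1*9) = -3*(-1 - 9) = -3*(-10) = 30)
f(n, Y) = 0 (f(n, Y) = 0*n = 0)
t(F) = -9 + 30*F
t(f(5, -1))² = (-9 + 30*0)² = (-9 + 0)² = (-9)² = 81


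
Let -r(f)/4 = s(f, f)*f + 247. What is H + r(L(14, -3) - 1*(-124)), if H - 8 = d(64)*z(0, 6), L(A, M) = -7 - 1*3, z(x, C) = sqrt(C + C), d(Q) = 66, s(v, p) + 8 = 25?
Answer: -8732 + 132*sqrt(3) ≈ -8503.4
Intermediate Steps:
s(v, p) = 17 (s(v, p) = -8 + 25 = 17)
z(x, C) = sqrt(2)*sqrt(C) (z(x, C) = sqrt(2*C) = sqrt(2)*sqrt(C))
L(A, M) = -10 (L(A, M) = -7 - 3 = -10)
r(f) = -988 - 68*f (r(f) = -4*(17*f + 247) = -4*(247 + 17*f) = -988 - 68*f)
H = 8 + 132*sqrt(3) (H = 8 + 66*(sqrt(2)*sqrt(6)) = 8 + 66*(2*sqrt(3)) = 8 + 132*sqrt(3) ≈ 236.63)
H + r(L(14, -3) - 1*(-124)) = (8 + 132*sqrt(3)) + (-988 - 68*(-10 - 1*(-124))) = (8 + 132*sqrt(3)) + (-988 - 68*(-10 + 124)) = (8 + 132*sqrt(3)) + (-988 - 68*114) = (8 + 132*sqrt(3)) + (-988 - 7752) = (8 + 132*sqrt(3)) - 8740 = -8732 + 132*sqrt(3)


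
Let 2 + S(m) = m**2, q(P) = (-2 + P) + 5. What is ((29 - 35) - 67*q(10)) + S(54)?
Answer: 2037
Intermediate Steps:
q(P) = 3 + P
S(m) = -2 + m**2
((29 - 35) - 67*q(10)) + S(54) = ((29 - 35) - 67*(3 + 10)) + (-2 + 54**2) = (-6 - 67*13) + (-2 + 2916) = (-6 - 871) + 2914 = -877 + 2914 = 2037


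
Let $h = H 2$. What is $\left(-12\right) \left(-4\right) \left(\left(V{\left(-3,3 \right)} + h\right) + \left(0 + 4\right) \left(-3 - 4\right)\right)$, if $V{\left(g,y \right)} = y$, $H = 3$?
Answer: $-912$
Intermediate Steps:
$h = 6$ ($h = 3 \cdot 2 = 6$)
$\left(-12\right) \left(-4\right) \left(\left(V{\left(-3,3 \right)} + h\right) + \left(0 + 4\right) \left(-3 - 4\right)\right) = \left(-12\right) \left(-4\right) \left(\left(3 + 6\right) + \left(0 + 4\right) \left(-3 - 4\right)\right) = 48 \left(9 + 4 \left(-7\right)\right) = 48 \left(9 - 28\right) = 48 \left(-19\right) = -912$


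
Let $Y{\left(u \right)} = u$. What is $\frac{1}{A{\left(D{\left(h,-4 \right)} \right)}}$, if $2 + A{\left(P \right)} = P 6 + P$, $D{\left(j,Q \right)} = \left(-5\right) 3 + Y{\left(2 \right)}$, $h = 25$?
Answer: $- \frac{1}{93} \approx -0.010753$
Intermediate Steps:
$D{\left(j,Q \right)} = -13$ ($D{\left(j,Q \right)} = \left(-5\right) 3 + 2 = -15 + 2 = -13$)
$A{\left(P \right)} = -2 + 7 P$ ($A{\left(P \right)} = -2 + \left(P 6 + P\right) = -2 + \left(6 P + P\right) = -2 + 7 P$)
$\frac{1}{A{\left(D{\left(h,-4 \right)} \right)}} = \frac{1}{-2 + 7 \left(-13\right)} = \frac{1}{-2 - 91} = \frac{1}{-93} = - \frac{1}{93}$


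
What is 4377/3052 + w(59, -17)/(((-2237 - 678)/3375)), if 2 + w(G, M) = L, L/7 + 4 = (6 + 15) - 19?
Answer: 35513391/1779316 ≈ 19.959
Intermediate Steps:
L = -14 (L = -28 + 7*((6 + 15) - 19) = -28 + 7*(21 - 19) = -28 + 7*2 = -28 + 14 = -14)
w(G, M) = -16 (w(G, M) = -2 - 14 = -16)
4377/3052 + w(59, -17)/(((-2237 - 678)/3375)) = 4377/3052 - 16*3375/(-2237 - 678) = 4377*(1/3052) - 16/((-2915*1/3375)) = 4377/3052 - 16/(-583/675) = 4377/3052 - 16*(-675/583) = 4377/3052 + 10800/583 = 35513391/1779316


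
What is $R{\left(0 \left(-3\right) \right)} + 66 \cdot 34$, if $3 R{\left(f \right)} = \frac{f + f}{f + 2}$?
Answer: $2244$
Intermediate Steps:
$R{\left(f \right)} = \frac{2 f}{3 \left(2 + f\right)}$ ($R{\left(f \right)} = \frac{\left(f + f\right) \frac{1}{f + 2}}{3} = \frac{2 f \frac{1}{2 + f}}{3} = \frac{2 f}{3 \left(2 + f\right)}$)
$R{\left(0 \left(-3\right) \right)} + 66 \cdot 34 = \frac{2 \cdot 0 \left(-3\right)}{3 \left(2 + 0 \left(-3\right)\right)} + 66 \cdot 34 = \frac{2}{3} \cdot 0 \frac{1}{2 + 0} + 2244 = \frac{2}{3} \cdot 0 \cdot \frac{1}{2} + 2244 = 0 + 2244 = 2244$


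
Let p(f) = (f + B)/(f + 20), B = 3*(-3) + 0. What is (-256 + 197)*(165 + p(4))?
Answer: -233345/24 ≈ -9722.7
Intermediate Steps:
B = -9 (B = -9 + 0 = -9)
p(f) = (-9 + f)/(20 + f) (p(f) = (f - 9)/(f + 20) = (-9 + f)/(20 + f))
(-256 + 197)*(165 + p(4)) = (-256 + 197)*(165 + (-9 + 4)/(20 + 4)) = -59*(165 - 5/24) = -59*3955/24 = -233345/24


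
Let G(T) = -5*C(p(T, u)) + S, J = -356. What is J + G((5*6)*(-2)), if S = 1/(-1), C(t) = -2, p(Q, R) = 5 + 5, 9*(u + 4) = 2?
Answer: -347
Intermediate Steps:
u = -34/9 (u = -4 + (⅑)*2 = -4 + 2/9 = -34/9 ≈ -3.7778)
p(Q, R) = 10
S = -1
G(T) = 9 (G(T) = -5*(-2) - 1 = 10 - 1 = 9)
J + G((5*6)*(-2)) = -356 + 9 = -347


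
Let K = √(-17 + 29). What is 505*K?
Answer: 1010*√3 ≈ 1749.4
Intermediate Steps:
K = 2*√3 (K = √12 = 2*√3 ≈ 3.4641)
505*K = 505*(2*√3) = 1010*√3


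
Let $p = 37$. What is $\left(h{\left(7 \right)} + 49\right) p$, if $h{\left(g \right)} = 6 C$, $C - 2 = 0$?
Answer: $2257$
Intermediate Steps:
$C = 2$ ($C = 2 + 0 = 2$)
$h{\left(g \right)} = 12$ ($h{\left(g \right)} = 6 \cdot 2 = 12$)
$\left(h{\left(7 \right)} + 49\right) p = \left(12 + 49\right) 37 = 61 \cdot 37 = 2257$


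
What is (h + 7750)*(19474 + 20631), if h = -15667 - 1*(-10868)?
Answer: 118349855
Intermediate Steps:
h = -4799 (h = -15667 + 10868 = -4799)
(h + 7750)*(19474 + 20631) = (-4799 + 7750)*(19474 + 20631) = 2951*40105 = 118349855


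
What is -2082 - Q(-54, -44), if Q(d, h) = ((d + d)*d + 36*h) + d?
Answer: -6276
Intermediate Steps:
Q(d, h) = d + 2*d² + 36*h (Q(d, h) = ((2*d)*d + 36*h) + d = (2*d² + 36*h) + d = d + 2*d² + 36*h)
-2082 - Q(-54, -44) = -2082 - (-54 + 2*(-54)² + 36*(-44)) = -2082 - (-54 + 2*2916 - 1584) = -2082 - (-54 + 5832 - 1584) = -2082 - 1*4194 = -2082 - 4194 = -6276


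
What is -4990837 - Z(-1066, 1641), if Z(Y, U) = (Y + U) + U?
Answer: -4993053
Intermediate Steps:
Z(Y, U) = Y + 2*U (Z(Y, U) = (U + Y) + U = Y + 2*U)
-4990837 - Z(-1066, 1641) = -4990837 - (-1066 + 2*1641) = -4990837 - (-1066 + 3282) = -4990837 - 1*2216 = -4990837 - 2216 = -4993053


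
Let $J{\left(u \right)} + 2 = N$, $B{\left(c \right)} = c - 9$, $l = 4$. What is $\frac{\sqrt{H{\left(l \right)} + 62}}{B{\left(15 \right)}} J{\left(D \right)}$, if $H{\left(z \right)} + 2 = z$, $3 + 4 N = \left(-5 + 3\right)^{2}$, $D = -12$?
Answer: $- \frac{7}{3} \approx -2.3333$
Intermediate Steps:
$N = \frac{1}{4}$ ($N = - \frac{3}{4} + \frac{\left(-5 + 3\right)^{2}}{4} = - \frac{3}{4} + \frac{\left(-2\right)^{2}}{4} = - \frac{3}{4} + \frac{1}{4} \cdot 4 = - \frac{3}{4} + 1 = \frac{1}{4} \approx 0.25$)
$B{\left(c \right)} = -9 + c$
$H{\left(z \right)} = -2 + z$
$J{\left(u \right)} = - \frac{7}{4}$ ($J{\left(u \right)} = -2 + \frac{1}{4} = - \frac{7}{4}$)
$\frac{\sqrt{H{\left(l \right)} + 62}}{B{\left(15 \right)}} J{\left(D \right)} = \frac{\sqrt{\left(-2 + 4\right) + 62}}{-9 + 15} \left(- \frac{7}{4}\right) = \frac{\sqrt{2 + 62}}{6} \left(- \frac{7}{4}\right) = \frac{\sqrt{64}}{6} \left(- \frac{7}{4}\right) = \frac{1}{6} \cdot 8 \left(- \frac{7}{4}\right) = \frac{4}{3} \left(- \frac{7}{4}\right) = - \frac{7}{3}$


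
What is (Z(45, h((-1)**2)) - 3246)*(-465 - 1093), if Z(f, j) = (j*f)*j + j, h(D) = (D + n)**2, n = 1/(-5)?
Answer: 628444228/125 ≈ 5.0276e+6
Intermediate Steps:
n = -1/5 ≈ -0.20000
h(D) = (-1/5 + D)**2 (h(D) = (D - 1/5)**2 = (-1/5 + D)**2)
Z(f, j) = j + f*j**2 (Z(f, j) = (f*j)*j + j = f*j**2 + j = j + f*j**2)
(Z(45, h((-1)**2)) - 3246)*(-465 - 1093) = (((-1 + 5*(-1)**2)**2/25)*(1 + 45*((-1 + 5*(-1)**2)**2/25)) - 3246)*(-465 - 1093) = (((-1 + 5*1)**2/25)*(1 + 45*((-1 + 5*1)**2/25)) - 3246)*(-1558) = (((-1 + 5)**2/25)*(1 + 45*((-1 + 5)**2/25)) - 3246)*(-1558) = (((1/25)*4**2)*(1 + 45*((1/25)*4**2)) - 3246)*(-1558) = (((1/25)*16)*(1 + 45*((1/25)*16)) - 3246)*(-1558) = (16*(1 + 45*(16/25))/25 - 3246)*(-1558) = (16*(1 + 144/5)/25 - 3246)*(-1558) = ((16/25)*(149/5) - 3246)*(-1558) = (2384/125 - 3246)*(-1558) = -403366/125*(-1558) = 628444228/125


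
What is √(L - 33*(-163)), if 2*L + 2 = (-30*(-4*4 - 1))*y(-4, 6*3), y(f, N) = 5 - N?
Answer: √2063 ≈ 45.420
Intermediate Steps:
L = -3316 (L = -1 + ((-30*(-4*4 - 1))*(5 - 6*3))/2 = -1 + ((-30*(-16 - 1))*(5 - 1*18))/2 = -1 + ((-30*(-17))*(5 - 18))/2 = -1 + (510*(-13))/2 = -1 + (½)*(-6630) = -1 - 3315 = -3316)
√(L - 33*(-163)) = √(-3316 - 33*(-163)) = √(-3316 - 1*(-5379)) = √(-3316 + 5379) = √2063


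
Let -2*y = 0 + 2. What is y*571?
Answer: -571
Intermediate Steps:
y = -1 (y = -(0 + 2)/2 = -½*2 = -1)
y*571 = -1*571 = -571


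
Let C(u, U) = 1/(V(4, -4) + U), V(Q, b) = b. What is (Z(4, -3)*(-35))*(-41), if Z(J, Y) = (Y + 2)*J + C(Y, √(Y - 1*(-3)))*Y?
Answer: -18655/4 ≈ -4663.8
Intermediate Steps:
C(u, U) = 1/(-4 + U)
Z(J, Y) = J*(2 + Y) + Y/(-4 + √(3 + Y)) (Z(J, Y) = (Y + 2)*J + Y/(-4 + √(Y - 1*(-3))) = (2 + Y)*J + Y/(-4 + √(Y + 3)) = J*(2 + Y) + Y/(-4 + √(3 + Y)))
(Z(4, -3)*(-35))*(-41) = (((-3 + 4*(-4 + √(3 - 3))*(2 - 3))/(-4 + √(3 - 3)))*(-35))*(-41) = (((-3 + 4*(-4 + √0)*(-1))/(-4 + √0))*(-35))*(-41) = (((-3 + 4*(-4 + 0)*(-1))/(-4 + 0))*(-35))*(-41) = (((-3 + 4*(-4)*(-1))/(-4))*(-35))*(-41) = (-(-3 + 16)/4*(-35))*(-41) = (-¼*13*(-35))*(-41) = -13/4*(-35)*(-41) = (455/4)*(-41) = -18655/4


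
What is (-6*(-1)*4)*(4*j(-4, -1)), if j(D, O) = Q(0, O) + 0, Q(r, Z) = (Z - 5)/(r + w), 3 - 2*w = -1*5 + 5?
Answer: -384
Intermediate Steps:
w = 3/2 (w = 3/2 - (-1*5 + 5)/2 = 3/2 - (-5 + 5)/2 = 3/2 - ½*0 = 3/2 + 0 = 3/2 ≈ 1.5000)
Q(r, Z) = (-5 + Z)/(3/2 + r) (Q(r, Z) = (Z - 5)/(r + 3/2) = (-5 + Z)/(3/2 + r))
j(D, O) = -10/3 + 2*O/3 (j(D, O) = 2*(-5 + O)/(3 + 2*0) + 0 = 2*(-5 + O)/(3 + 0) + 0 = 2*(-5 + O)/3 + 0 = 2*(⅓)*(-5 + O) + 0 = (-10/3 + 2*O/3) + 0 = -10/3 + 2*O/3)
(-6*(-1)*4)*(4*j(-4, -1)) = (-6*(-1)*4)*(4*(-10/3 + (⅔)*(-1))) = (6*4)*(4*(-10/3 - ⅔)) = 24*(4*(-4)) = 24*(-16) = -384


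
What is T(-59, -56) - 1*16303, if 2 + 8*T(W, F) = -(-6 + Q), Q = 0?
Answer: -32605/2 ≈ -16303.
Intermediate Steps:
T(W, F) = 1/2 (T(W, F) = -1/4 + (-(-6 + 0))/8 = -1/4 + (-1*(-6))/8 = -1/4 + (1/8)*6 = -1/4 + 3/4 = 1/2)
T(-59, -56) - 1*16303 = 1/2 - 1*16303 = 1/2 - 16303 = -32605/2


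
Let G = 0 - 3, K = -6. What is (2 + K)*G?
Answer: 12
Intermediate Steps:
G = -3
(2 + K)*G = (2 - 6)*(-3) = -4*(-3) = 12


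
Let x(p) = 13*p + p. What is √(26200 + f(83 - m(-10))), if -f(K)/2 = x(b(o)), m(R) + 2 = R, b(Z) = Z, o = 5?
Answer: 2*√6515 ≈ 161.43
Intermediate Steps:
m(R) = -2 + R
x(p) = 14*p
f(K) = -140 (f(K) = -28*5 = -2*70 = -140)
√(26200 + f(83 - m(-10))) = √(26200 - 140) = √26060 = 2*√6515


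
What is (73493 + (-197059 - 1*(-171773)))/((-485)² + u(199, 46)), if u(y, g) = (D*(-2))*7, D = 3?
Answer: 48207/235183 ≈ 0.20498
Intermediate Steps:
u(y, g) = -42 (u(y, g) = (3*(-2))*7 = -6*7 = -42)
(73493 + (-197059 - 1*(-171773)))/((-485)² + u(199, 46)) = (73493 + (-197059 - 1*(-171773)))/((-485)² - 42) = (73493 + (-197059 + 171773))/(235225 - 42) = (73493 - 25286)/235183 = 48207*(1/235183) = 48207/235183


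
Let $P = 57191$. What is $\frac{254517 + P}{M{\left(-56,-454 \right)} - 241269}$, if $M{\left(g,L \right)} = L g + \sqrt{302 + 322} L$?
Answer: $- \frac{67280613260}{46460447641} + \frac{566061728 \sqrt{39}}{46460447641} \approx -1.372$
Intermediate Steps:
$M{\left(g,L \right)} = L g + 4 L \sqrt{39}$ ($M{\left(g,L \right)} = L g + \sqrt{624} L = L g + 4 \sqrt{39} L = L g + 4 L \sqrt{39}$)
$\frac{254517 + P}{M{\left(-56,-454 \right)} - 241269} = \frac{254517 + 57191}{- 454 \left(-56 + 4 \sqrt{39}\right) - 241269} = \frac{311708}{\left(25424 - 1816 \sqrt{39}\right) - 241269} = \frac{311708}{-215845 - 1816 \sqrt{39}}$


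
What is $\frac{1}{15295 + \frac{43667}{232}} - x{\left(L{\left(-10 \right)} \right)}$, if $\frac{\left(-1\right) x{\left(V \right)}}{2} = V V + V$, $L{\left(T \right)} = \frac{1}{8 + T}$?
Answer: $- \frac{3591643}{7184214} \approx -0.49994$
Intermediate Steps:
$x{\left(V \right)} = - 2 V - 2 V^{2}$ ($x{\left(V \right)} = - 2 \left(V V + V\right) = - 2 \left(V^{2} + V\right) = - 2 \left(V + V^{2}\right) = - 2 V - 2 V^{2}$)
$\frac{1}{15295 + \frac{43667}{232}} - x{\left(L{\left(-10 \right)} \right)} = \frac{1}{15295 + \frac{43667}{232}} - - \frac{2 \left(1 + \frac{1}{8 - 10}\right)}{8 - 10} = \frac{1}{15295 + 43667 \cdot \frac{1}{232}} - - \frac{2 \left(1 + \frac{1}{-2}\right)}{-2} = \frac{1}{15295 + \frac{43667}{232}} - \left(-2\right) \left(- \frac{1}{2}\right) \left(1 - \frac{1}{2}\right) = \frac{1}{\frac{3592107}{232}} - \left(-2\right) \left(- \frac{1}{2}\right) \frac{1}{2} = \frac{232}{3592107} - \frac{1}{2} = - \frac{3591643}{7184214}$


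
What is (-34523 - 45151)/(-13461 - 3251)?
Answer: 39837/8356 ≈ 4.7675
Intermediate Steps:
(-34523 - 45151)/(-13461 - 3251) = -79674/(-16712) = -79674*(-1/16712) = 39837/8356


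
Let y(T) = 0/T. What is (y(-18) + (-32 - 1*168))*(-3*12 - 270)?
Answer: 61200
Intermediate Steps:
y(T) = 0
(y(-18) + (-32 - 1*168))*(-3*12 - 270) = (0 + (-32 - 1*168))*(-3*12 - 270) = (0 + (-32 - 168))*(-36 - 270) = (0 - 200)*(-306) = -200*(-306) = 61200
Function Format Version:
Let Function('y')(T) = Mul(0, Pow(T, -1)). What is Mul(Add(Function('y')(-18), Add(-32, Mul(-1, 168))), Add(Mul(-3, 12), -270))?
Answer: 61200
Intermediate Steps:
Function('y')(T) = 0
Mul(Add(Function('y')(-18), Add(-32, Mul(-1, 168))), Add(Mul(-3, 12), -270)) = Mul(Add(0, Add(-32, Mul(-1, 168))), Add(Mul(-3, 12), -270)) = Mul(Add(0, Add(-32, -168)), Add(-36, -270)) = Mul(Add(0, -200), -306) = Mul(-200, -306) = 61200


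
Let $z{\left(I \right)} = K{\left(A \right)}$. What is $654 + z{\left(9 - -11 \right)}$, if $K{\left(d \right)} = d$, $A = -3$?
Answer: $651$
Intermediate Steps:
$z{\left(I \right)} = -3$
$654 + z{\left(9 - -11 \right)} = 654 - 3 = 651$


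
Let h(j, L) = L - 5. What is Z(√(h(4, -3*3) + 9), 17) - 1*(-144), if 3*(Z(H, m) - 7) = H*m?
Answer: 151 + 17*I*√5/3 ≈ 151.0 + 12.671*I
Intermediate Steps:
h(j, L) = -5 + L
Z(H, m) = 7 + H*m/3 (Z(H, m) = 7 + (H*m)/3 = 7 + H*m/3)
Z(√(h(4, -3*3) + 9), 17) - 1*(-144) = (7 + (⅓)*√((-5 - 3*3) + 9)*17) - 1*(-144) = (7 + (⅓)*√((-5 - 9) + 9)*17) + 144 = (7 + (⅓)*√(-14 + 9)*17) + 144 = (7 + (⅓)*√(-5)*17) + 144 = (7 + (⅓)*(I*√5)*17) + 144 = (7 + 17*I*√5/3) + 144 = 151 + 17*I*√5/3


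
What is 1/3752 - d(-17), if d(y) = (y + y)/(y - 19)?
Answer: -31883/33768 ≈ -0.94418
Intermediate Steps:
d(y) = 2*y/(-19 + y) (d(y) = (2*y)/(-19 + y) = 2*y/(-19 + y))
1/3752 - d(-17) = 1/3752 - 2*(-17)/(-19 - 17) = 1/3752 - 2*(-17)/(-36) = 1/3752 - 2*(-17)*(-1)/36 = 1/3752 - 1*17/18 = 1/3752 - 17/18 = -31883/33768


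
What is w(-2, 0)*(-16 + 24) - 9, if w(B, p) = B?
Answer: -25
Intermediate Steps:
w(-2, 0)*(-16 + 24) - 9 = -2*(-16 + 24) - 9 = -2*8 - 9 = -16 - 9 = -25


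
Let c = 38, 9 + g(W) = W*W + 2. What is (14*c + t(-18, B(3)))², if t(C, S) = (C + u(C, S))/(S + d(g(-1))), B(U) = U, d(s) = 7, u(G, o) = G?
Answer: 6980164/25 ≈ 2.7921e+5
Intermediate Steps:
g(W) = -7 + W² (g(W) = -9 + (W*W + 2) = -9 + (W² + 2) = -9 + (2 + W²) = -7 + W²)
t(C, S) = 2*C/(7 + S) (t(C, S) = (C + C)/(S + 7) = (2*C)/(7 + S) = 2*C/(7 + S))
(14*c + t(-18, B(3)))² = (14*38 + 2*(-18)/(7 + 3))² = (532 + 2*(-18)/10)² = (532 + 2*(-18)*(⅒))² = (532 - 18/5)² = (2642/5)² = 6980164/25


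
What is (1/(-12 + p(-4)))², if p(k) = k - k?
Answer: 1/144 ≈ 0.0069444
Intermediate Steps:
p(k) = 0
(1/(-12 + p(-4)))² = (1/(-12 + 0))² = (1/(-12))² = (-1/12)² = 1/144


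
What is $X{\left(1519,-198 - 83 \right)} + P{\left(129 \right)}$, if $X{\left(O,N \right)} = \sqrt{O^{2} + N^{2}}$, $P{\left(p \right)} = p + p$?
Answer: $258 + \sqrt{2386322} \approx 1802.8$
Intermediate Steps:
$P{\left(p \right)} = 2 p$
$X{\left(O,N \right)} = \sqrt{N^{2} + O^{2}}$
$X{\left(1519,-198 - 83 \right)} + P{\left(129 \right)} = \sqrt{\left(-198 - 83\right)^{2} + 1519^{2}} + 2 \cdot 129 = \sqrt{\left(-198 - 83\right)^{2} + 2307361} + 258 = \sqrt{\left(-281\right)^{2} + 2307361} + 258 = \sqrt{78961 + 2307361} + 258 = \sqrt{2386322} + 258 = 258 + \sqrt{2386322}$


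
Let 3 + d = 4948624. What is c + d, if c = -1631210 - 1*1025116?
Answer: 2292295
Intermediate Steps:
c = -2656326 (c = -1631210 - 1025116 = -2656326)
d = 4948621 (d = -3 + 4948624 = 4948621)
c + d = -2656326 + 4948621 = 2292295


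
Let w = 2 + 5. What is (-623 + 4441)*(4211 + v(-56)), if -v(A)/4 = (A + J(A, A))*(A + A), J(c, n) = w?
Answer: -67735138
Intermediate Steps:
w = 7
J(c, n) = 7
v(A) = -8*A*(7 + A) (v(A) = -4*(A + 7)*(A + A) = -4*(7 + A)*2*A = -8*A*(7 + A))
(-623 + 4441)*(4211 + v(-56)) = (-623 + 4441)*(4211 - 8*(-56)*(7 - 56)) = 3818*(4211 - 8*(-56)*(-49)) = 3818*(4211 - 21952) = 3818*(-17741) = -67735138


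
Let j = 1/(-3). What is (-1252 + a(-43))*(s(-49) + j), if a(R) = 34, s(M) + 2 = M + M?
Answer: 122206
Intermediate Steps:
s(M) = -2 + 2*M (s(M) = -2 + (M + M) = -2 + 2*M)
j = -⅓ ≈ -0.33333
(-1252 + a(-43))*(s(-49) + j) = (-1252 + 34)*((-2 + 2*(-49)) - ⅓) = -1218*((-2 - 98) - ⅓) = -1218*(-100 - ⅓) = -1218*(-301/3) = 122206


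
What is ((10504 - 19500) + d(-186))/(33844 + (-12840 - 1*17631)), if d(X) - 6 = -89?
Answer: -9079/3373 ≈ -2.6917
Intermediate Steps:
d(X) = -83 (d(X) = 6 - 89 = -83)
((10504 - 19500) + d(-186))/(33844 + (-12840 - 1*17631)) = ((10504 - 19500) - 83)/(33844 + (-12840 - 1*17631)) = (-8996 - 83)/(33844 + (-12840 - 17631)) = -9079/(33844 - 30471) = -9079/3373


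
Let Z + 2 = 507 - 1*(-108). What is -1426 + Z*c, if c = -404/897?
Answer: -1526774/897 ≈ -1702.1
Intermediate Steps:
c = -404/897 (c = -404*1/897 = -404/897 ≈ -0.45039)
Z = 613 (Z = -2 + (507 - 1*(-108)) = -2 + (507 + 108) = -2 + 615 = 613)
-1426 + Z*c = -1426 + 613*(-404/897) = -1426 - 247652/897 = -1526774/897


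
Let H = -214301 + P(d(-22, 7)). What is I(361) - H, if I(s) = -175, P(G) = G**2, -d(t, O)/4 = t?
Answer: 206382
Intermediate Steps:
d(t, O) = -4*t
H = -206557 (H = -214301 + (-4*(-22))**2 = -214301 + 88**2 = -214301 + 7744 = -206557)
I(361) - H = -175 - 1*(-206557) = -175 + 206557 = 206382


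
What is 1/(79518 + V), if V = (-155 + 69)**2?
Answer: 1/86914 ≈ 1.1506e-5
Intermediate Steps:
V = 7396 (V = (-86)**2 = 7396)
1/(79518 + V) = 1/(79518 + 7396) = 1/86914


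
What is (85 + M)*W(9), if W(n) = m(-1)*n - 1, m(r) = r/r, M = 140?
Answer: 1800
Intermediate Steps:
m(r) = 1
W(n) = -1 + n (W(n) = 1*n - 1 = n - 1 = -1 + n)
(85 + M)*W(9) = (85 + 140)*(-1 + 9) = 225*8 = 1800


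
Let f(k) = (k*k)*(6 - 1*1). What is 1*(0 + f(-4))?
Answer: 80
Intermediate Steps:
f(k) = 5*k**2 (f(k) = k**2*(6 - 1) = k**2*5 = 5*k**2)
1*(0 + f(-4)) = 1*(0 + 5*(-4)**2) = 1*(0 + 5*16) = 1*(0 + 80) = 1*80 = 80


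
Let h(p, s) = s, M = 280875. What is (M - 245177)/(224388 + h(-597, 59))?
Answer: 35698/224447 ≈ 0.15905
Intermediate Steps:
(M - 245177)/(224388 + h(-597, 59)) = (280875 - 245177)/(224388 + 59) = 35698/224447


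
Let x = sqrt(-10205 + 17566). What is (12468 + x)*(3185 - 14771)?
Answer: -144454248 - 11586*sqrt(7361) ≈ -1.4545e+8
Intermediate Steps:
x = sqrt(7361) ≈ 85.796
(12468 + x)*(3185 - 14771) = (12468 + sqrt(7361))*(3185 - 14771) = (12468 + sqrt(7361))*(-11586) = -144454248 - 11586*sqrt(7361)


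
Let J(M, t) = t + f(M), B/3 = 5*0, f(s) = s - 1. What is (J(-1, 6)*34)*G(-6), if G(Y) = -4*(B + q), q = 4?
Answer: -2176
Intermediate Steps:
f(s) = -1 + s
B = 0 (B = 3*(5*0) = 3*0 = 0)
J(M, t) = -1 + M + t (J(M, t) = t + (-1 + M) = -1 + M + t)
G(Y) = -16 (G(Y) = -4*(0 + 4) = -4*4 = -16)
(J(-1, 6)*34)*G(-6) = ((-1 - 1 + 6)*34)*(-16) = (4*34)*(-16) = 136*(-16) = -2176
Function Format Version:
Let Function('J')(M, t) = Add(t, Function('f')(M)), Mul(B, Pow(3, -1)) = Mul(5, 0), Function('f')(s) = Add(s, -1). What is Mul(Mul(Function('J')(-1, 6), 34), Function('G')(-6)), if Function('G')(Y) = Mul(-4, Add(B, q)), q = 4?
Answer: -2176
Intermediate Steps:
Function('f')(s) = Add(-1, s)
B = 0 (B = Mul(3, Mul(5, 0)) = Mul(3, 0) = 0)
Function('J')(M, t) = Add(-1, M, t) (Function('J')(M, t) = Add(t, Add(-1, M)) = Add(-1, M, t))
Function('G')(Y) = -16 (Function('G')(Y) = Mul(-4, Add(0, 4)) = Mul(-4, 4) = -16)
Mul(Mul(Function('J')(-1, 6), 34), Function('G')(-6)) = Mul(Mul(Add(-1, -1, 6), 34), -16) = Mul(Mul(4, 34), -16) = Mul(136, -16) = -2176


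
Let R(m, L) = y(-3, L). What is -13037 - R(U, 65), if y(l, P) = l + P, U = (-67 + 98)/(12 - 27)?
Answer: -13099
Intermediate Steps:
U = -31/15 (U = 31/(-15) = 31*(-1/15) = -31/15 ≈ -2.0667)
y(l, P) = P + l
R(m, L) = -3 + L (R(m, L) = L - 3 = -3 + L)
-13037 - R(U, 65) = -13037 - (-3 + 65) = -13037 - 1*62 = -13037 - 62 = -13099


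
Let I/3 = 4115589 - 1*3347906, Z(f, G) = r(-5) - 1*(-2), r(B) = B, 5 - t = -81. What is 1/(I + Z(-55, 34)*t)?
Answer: 1/2302791 ≈ 4.3426e-7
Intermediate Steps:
t = 86 (t = 5 - 1*(-81) = 5 + 81 = 86)
Z(f, G) = -3 (Z(f, G) = -5 - 1*(-2) = -5 + 2 = -3)
I = 2303049 (I = 3*(4115589 - 1*3347906) = 3*(4115589 - 3347906) = 3*767683 = 2303049)
1/(I + Z(-55, 34)*t) = 1/(2303049 - 3*86) = 1/(2303049 - 258) = 1/2302791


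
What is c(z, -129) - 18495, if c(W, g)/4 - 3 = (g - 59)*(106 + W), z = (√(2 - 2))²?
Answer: -98195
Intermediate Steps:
z = 0 (z = (√0)² = 0² = 0)
c(W, g) = 12 + 4*(-59 + g)*(106 + W) (c(W, g) = 12 + 4*((g - 59)*(106 + W)) = 12 + 4*((-59 + g)*(106 + W)) = 12 + 4*(-59 + g)*(106 + W))
c(z, -129) - 18495 = (-25004 - 236*0 + 424*(-129) + 4*0*(-129)) - 18495 = (-25004 + 0 - 54696 + 0) - 18495 = -79700 - 18495 = -98195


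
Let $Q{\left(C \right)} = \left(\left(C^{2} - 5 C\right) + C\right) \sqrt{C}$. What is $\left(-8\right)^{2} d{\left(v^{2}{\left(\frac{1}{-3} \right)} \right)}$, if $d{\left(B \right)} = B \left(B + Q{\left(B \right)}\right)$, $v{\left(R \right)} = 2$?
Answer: $1024$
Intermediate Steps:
$Q{\left(C \right)} = \sqrt{C} \left(C^{2} - 4 C\right)$ ($Q{\left(C \right)} = \left(C^{2} - 4 C\right) \sqrt{C} = \sqrt{C} \left(C^{2} - 4 C\right)$)
$d{\left(B \right)} = B \left(B + B^{\frac{3}{2}} \left(-4 + B\right)\right)$
$\left(-8\right)^{2} d{\left(v^{2}{\left(\frac{1}{-3} \right)} \right)} = \left(-8\right)^{2} \cdot 2^{2} \left(2^{2} + \left(2^{2}\right)^{\frac{3}{2}} \left(-4 + 2^{2}\right)\right) = 64 \cdot 4 \left(4 + 4^{\frac{3}{2}} \left(-4 + 4\right)\right) = 64 \cdot 4 \left(4 + 8 \cdot 0\right) = 64 \cdot 4 \left(4 + 0\right) = 64 \cdot 4 \cdot 4 = 64 \cdot 16 = 1024$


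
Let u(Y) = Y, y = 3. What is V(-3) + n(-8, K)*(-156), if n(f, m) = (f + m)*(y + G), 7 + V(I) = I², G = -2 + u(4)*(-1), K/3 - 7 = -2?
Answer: 3278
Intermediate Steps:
K = 15 (K = 21 + 3*(-2) = 21 - 6 = 15)
G = -6 (G = -2 + 4*(-1) = -2 - 4 = -6)
V(I) = -7 + I²
n(f, m) = -3*f - 3*m (n(f, m) = (f + m)*(3 - 6) = (f + m)*(-3) = -3*f - 3*m)
V(-3) + n(-8, K)*(-156) = (-7 + (-3)²) + (-3*(-8) - 3*15)*(-156) = (-7 + 9) + (24 - 45)*(-156) = 2 - 21*(-156) = 2 + 3276 = 3278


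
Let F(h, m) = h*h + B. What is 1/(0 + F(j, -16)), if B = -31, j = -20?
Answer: 1/369 ≈ 0.0027100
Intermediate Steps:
F(h, m) = -31 + h**2 (F(h, m) = h*h - 31 = h**2 - 31 = -31 + h**2)
1/(0 + F(j, -16)) = 1/(0 + (-31 + (-20)**2)) = 1/(0 + (-31 + 400)) = 1/(0 + 369) = 1/369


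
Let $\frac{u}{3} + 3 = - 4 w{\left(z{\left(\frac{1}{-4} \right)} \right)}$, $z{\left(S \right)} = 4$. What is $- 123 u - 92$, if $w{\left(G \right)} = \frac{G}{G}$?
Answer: $2491$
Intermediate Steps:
$w{\left(G \right)} = 1$
$u = -21$ ($u = -9 + 3 \left(\left(-4\right) 1\right) = -9 + 3 \left(-4\right) = -9 - 12 = -21$)
$- 123 u - 92 = \left(-123\right) \left(-21\right) - 92 = 2583 - 92 = 2491$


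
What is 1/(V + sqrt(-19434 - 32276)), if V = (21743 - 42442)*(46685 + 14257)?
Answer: -630719229/795613491660734737 - I*sqrt(51710)/1591226983321469474 ≈ -7.9275e-10 - 1.4291e-16*I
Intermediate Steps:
V = -1261438458 (V = -20699*60942 = -1261438458)
1/(V + sqrt(-19434 - 32276)) = 1/(-1261438458 + sqrt(-19434 - 32276)) = 1/(-1261438458 + sqrt(-51710)) = 1/(-1261438458 + I*sqrt(51710))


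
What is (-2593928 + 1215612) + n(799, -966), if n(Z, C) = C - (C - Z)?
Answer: -1377517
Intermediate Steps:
n(Z, C) = Z (n(Z, C) = C + (Z - C) = Z)
(-2593928 + 1215612) + n(799, -966) = (-2593928 + 1215612) + 799 = -1378316 + 799 = -1377517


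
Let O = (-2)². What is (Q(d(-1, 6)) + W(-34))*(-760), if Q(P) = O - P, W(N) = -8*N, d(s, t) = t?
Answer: -205200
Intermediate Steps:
O = 4
Q(P) = 4 - P
(Q(d(-1, 6)) + W(-34))*(-760) = ((4 - 1*6) - 8*(-34))*(-760) = ((4 - 6) + 272)*(-760) = (-2 + 272)*(-760) = 270*(-760) = -205200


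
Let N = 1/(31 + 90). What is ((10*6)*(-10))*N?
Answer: -600/121 ≈ -4.9587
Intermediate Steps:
N = 1/121 ≈ 0.0082645
((10*6)*(-10))*N = ((10*6)*(-10))*(1/121) = (60*(-10))*(1/121) = -600*1/121 = -600/121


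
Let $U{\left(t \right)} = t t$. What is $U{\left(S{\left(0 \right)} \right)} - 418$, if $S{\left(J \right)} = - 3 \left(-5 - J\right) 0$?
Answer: $-418$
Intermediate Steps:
$S{\left(J \right)} = 0$ ($S{\left(J \right)} = \left(15 + 3 J\right) 0 = 0$)
$U{\left(t \right)} = t^{2}$
$U{\left(S{\left(0 \right)} \right)} - 418 = 0^{2} - 418 = 0 - 418 = -418$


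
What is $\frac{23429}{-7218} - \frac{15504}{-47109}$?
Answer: $- \frac{330602963}{113344254} \approx -2.9168$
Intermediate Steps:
$\frac{23429}{-7218} - \frac{15504}{-47109} = 23429 \left(- \frac{1}{7218}\right) - - \frac{5168}{15703} = - \frac{23429}{7218} + \frac{5168}{15703} = - \frac{330602963}{113344254}$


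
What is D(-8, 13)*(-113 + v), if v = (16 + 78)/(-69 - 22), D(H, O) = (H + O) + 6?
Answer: -114147/91 ≈ -1254.4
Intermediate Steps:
D(H, O) = 6 + H + O
v = -94/91 (v = 94/(-91) = 94*(-1/91) = -94/91 ≈ -1.0330)
D(-8, 13)*(-113 + v) = (6 - 8 + 13)*(-113 - 94/91) = 11*(-10377/91) = -114147/91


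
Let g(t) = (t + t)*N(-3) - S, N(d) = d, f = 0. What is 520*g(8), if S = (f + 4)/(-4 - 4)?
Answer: -24700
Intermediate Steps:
S = -½ (S = (0 + 4)/(-4 - 4) = 4/(-8) = 4*(-⅛) = -½ ≈ -0.50000)
g(t) = ½ - 6*t (g(t) = (t + t)*(-3) - 1*(-½) = (2*t)*(-3) + ½ = -6*t + ½ = ½ - 6*t)
520*g(8) = 520*(½ - 6*8) = 520*(½ - 48) = 520*(-95/2) = -24700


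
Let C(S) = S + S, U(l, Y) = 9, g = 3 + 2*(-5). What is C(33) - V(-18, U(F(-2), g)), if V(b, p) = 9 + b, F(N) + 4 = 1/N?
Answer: 75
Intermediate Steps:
F(N) = -4 + 1/N
g = -7 (g = 3 - 10 = -7)
C(S) = 2*S
C(33) - V(-18, U(F(-2), g)) = 2*33 - (9 - 18) = 66 - 1*(-9) = 66 + 9 = 75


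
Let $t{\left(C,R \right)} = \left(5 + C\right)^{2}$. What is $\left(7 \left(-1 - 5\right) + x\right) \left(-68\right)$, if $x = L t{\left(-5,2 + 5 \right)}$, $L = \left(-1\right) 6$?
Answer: $2856$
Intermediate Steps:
$L = -6$
$x = 0$ ($x = - 6 \left(5 - 5\right)^{2} = - 6 \cdot 0^{2} = \left(-6\right) 0 = 0$)
$\left(7 \left(-1 - 5\right) + x\right) \left(-68\right) = \left(7 \left(-1 - 5\right) + 0\right) \left(-68\right) = \left(7 \left(-6\right) + 0\right) \left(-68\right) = \left(-42 + 0\right) \left(-68\right) = \left(-42\right) \left(-68\right) = 2856$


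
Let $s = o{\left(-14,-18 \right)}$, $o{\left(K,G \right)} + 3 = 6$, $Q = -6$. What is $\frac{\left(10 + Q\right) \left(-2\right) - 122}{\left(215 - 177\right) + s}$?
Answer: $- \frac{130}{41} \approx -3.1707$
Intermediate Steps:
$o{\left(K,G \right)} = 3$ ($o{\left(K,G \right)} = -3 + 6 = 3$)
$s = 3$
$\frac{\left(10 + Q\right) \left(-2\right) - 122}{\left(215 - 177\right) + s} = \frac{\left(10 - 6\right) \left(-2\right) - 122}{\left(215 - 177\right) + 3} = \frac{4 \left(-2\right) - 122}{\left(215 - 177\right) + 3} = \frac{-8 - 122}{38 + 3} = - \frac{130}{41}$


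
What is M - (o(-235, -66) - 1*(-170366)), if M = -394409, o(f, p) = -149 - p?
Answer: -564692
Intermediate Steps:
M - (o(-235, -66) - 1*(-170366)) = -394409 - ((-149 - 1*(-66)) - 1*(-170366)) = -394409 - ((-149 + 66) + 170366) = -394409 - (-83 + 170366) = -394409 - 1*170283 = -394409 - 170283 = -564692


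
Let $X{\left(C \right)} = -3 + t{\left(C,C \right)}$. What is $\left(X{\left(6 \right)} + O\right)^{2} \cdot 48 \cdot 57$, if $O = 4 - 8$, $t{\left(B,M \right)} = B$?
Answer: $2736$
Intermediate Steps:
$X{\left(C \right)} = -3 + C$
$O = -4$ ($O = 4 - 8 = -4$)
$\left(X{\left(6 \right)} + O\right)^{2} \cdot 48 \cdot 57 = \left(\left(-3 + 6\right) - 4\right)^{2} \cdot 48 \cdot 57 = \left(3 - 4\right)^{2} \cdot 48 \cdot 57 = \left(-1\right)^{2} \cdot 48 \cdot 57 = 1 \cdot 48 \cdot 57 = 48 \cdot 57 = 2736$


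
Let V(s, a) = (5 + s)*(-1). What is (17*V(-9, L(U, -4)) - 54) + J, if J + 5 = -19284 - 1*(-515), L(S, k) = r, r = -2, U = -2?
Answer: -18760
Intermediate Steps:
L(S, k) = -2
V(s, a) = -5 - s
J = -18774 (J = -5 + (-19284 - 1*(-515)) = -5 + (-19284 + 515) = -5 - 18769 = -18774)
(17*V(-9, L(U, -4)) - 54) + J = (17*(-5 - 1*(-9)) - 54) - 18774 = (17*(-5 + 9) - 54) - 18774 = (17*4 - 54) - 18774 = (68 - 54) - 18774 = 14 - 18774 = -18760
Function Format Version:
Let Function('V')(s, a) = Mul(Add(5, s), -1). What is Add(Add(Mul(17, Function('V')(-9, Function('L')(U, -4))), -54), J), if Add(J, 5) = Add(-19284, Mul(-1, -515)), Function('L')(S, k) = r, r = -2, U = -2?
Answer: -18760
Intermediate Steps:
Function('L')(S, k) = -2
Function('V')(s, a) = Add(-5, Mul(-1, s))
J = -18774 (J = Add(-5, Add(-19284, Mul(-1, -515))) = Add(-5, Add(-19284, 515)) = Add(-5, -18769) = -18774)
Add(Add(Mul(17, Function('V')(-9, Function('L')(U, -4))), -54), J) = Add(Add(Mul(17, Add(-5, Mul(-1, -9))), -54), -18774) = Add(Add(Mul(17, Add(-5, 9)), -54), -18774) = Add(Add(Mul(17, 4), -54), -18774) = Add(Add(68, -54), -18774) = Add(14, -18774) = -18760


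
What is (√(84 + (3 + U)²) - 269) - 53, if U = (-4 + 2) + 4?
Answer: -322 + √109 ≈ -311.56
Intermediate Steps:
U = 2 (U = -2 + 4 = 2)
(√(84 + (3 + U)²) - 269) - 53 = (√(84 + (3 + 2)²) - 269) - 53 = (√(84 + 5²) - 269) - 53 = (√(84 + 25) - 269) - 53 = (√109 - 269) - 53 = (-269 + √109) - 53 = -322 + √109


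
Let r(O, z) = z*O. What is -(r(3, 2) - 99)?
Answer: 93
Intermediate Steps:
r(O, z) = O*z
-(r(3, 2) - 99) = -(3*2 - 99) = -(6 - 99) = -1*(-93) = 93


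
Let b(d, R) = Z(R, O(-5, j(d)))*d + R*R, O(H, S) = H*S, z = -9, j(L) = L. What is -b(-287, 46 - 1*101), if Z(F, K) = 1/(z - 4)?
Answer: -39612/13 ≈ -3047.1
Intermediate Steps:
Z(F, K) = -1/13 (Z(F, K) = 1/(-9 - 4) = 1/(-13) = -1/13)
b(d, R) = R**2 - d/13 (b(d, R) = -d/13 + R*R = -d/13 + R**2 = R**2 - d/13)
-b(-287, 46 - 1*101) = -((46 - 1*101)**2 - 1/13*(-287)) = -((46 - 101)**2 + 287/13) = -((-55)**2 + 287/13) = -(3025 + 287/13) = -1*39612/13 = -39612/13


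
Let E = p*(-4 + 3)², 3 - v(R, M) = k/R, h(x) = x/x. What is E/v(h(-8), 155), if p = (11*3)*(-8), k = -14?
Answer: -264/17 ≈ -15.529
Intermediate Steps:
p = -264 (p = 33*(-8) = -264)
h(x) = 1
v(R, M) = 3 + 14/R (v(R, M) = 3 - (-14)/R = 3 + 14/R)
E = -264 (E = -264*(-4 + 3)² = -264*(-1)² = -264*1 = -264)
E/v(h(-8), 155) = -264/(3 + 14/1) = -264/(3 + 14*1) = -264/(3 + 14) = -264/17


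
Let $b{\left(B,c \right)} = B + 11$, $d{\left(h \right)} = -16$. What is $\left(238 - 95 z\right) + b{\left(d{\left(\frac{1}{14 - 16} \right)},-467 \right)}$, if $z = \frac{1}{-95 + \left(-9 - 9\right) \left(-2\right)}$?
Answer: $\frac{13842}{59} \approx 234.61$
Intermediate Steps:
$b{\left(B,c \right)} = 11 + B$
$z = - \frac{1}{59}$ ($z = \frac{1}{-95 - -36} = \frac{1}{-95 + 36} = \frac{1}{-59} = - \frac{1}{59} \approx -0.016949$)
$\left(238 - 95 z\right) + b{\left(d{\left(\frac{1}{14 - 16} \right)},-467 \right)} = \left(238 - - \frac{95}{59}\right) + \left(11 - 16\right) = \left(238 + \frac{95}{59}\right) - 5 = \frac{14137}{59} - 5 = \frac{13842}{59}$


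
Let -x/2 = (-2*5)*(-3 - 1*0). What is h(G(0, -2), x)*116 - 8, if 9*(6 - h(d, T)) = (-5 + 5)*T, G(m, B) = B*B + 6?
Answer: 688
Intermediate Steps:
x = -60 (x = -2*(-2*5)*(-3 - 1*0) = -(-20)*(-3 + 0) = -(-20)*(-3) = -2*30 = -60)
G(m, B) = 6 + B**2 (G(m, B) = B**2 + 6 = 6 + B**2)
h(d, T) = 6 (h(d, T) = 6 - (-5 + 5)*T/9 = 6 - 0*T = 6 - 1/9*0 = 6 + 0 = 6)
h(G(0, -2), x)*116 - 8 = 6*116 - 8 = 696 - 8 = 688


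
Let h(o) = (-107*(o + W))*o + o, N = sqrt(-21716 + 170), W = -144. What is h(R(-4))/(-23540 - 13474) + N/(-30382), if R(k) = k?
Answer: 10558/6169 - 9*I*sqrt(266)/30382 ≈ 1.7115 - 0.0048313*I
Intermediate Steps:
N = 9*I*sqrt(266) (N = sqrt(-21546) = 9*I*sqrt(266) ≈ 146.79*I)
h(o) = o + o*(15408 - 107*o) (h(o) = (-107*(o - 144))*o + o = (-107*(-144 + o))*o + o = (15408 - 107*o)*o + o = o*(15408 - 107*o) + o = o + o*(15408 - 107*o))
h(R(-4))/(-23540 - 13474) + N/(-30382) = (-4*(15409 - 107*(-4)))/(-23540 - 13474) + (9*I*sqrt(266))/(-30382) = -4*(15409 + 428)/(-37014) + (9*I*sqrt(266))*(-1/30382) = -4*15837*(-1/37014) - 9*I*sqrt(266)/30382 = -63348*(-1/37014) - 9*I*sqrt(266)/30382 = 10558/6169 - 9*I*sqrt(266)/30382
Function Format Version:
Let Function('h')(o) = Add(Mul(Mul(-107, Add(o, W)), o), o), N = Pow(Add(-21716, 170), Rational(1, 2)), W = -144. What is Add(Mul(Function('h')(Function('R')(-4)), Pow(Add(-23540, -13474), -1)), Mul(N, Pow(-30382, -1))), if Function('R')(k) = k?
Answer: Add(Rational(10558, 6169), Mul(Rational(-9, 30382), I, Pow(266, Rational(1, 2)))) ≈ Add(1.7115, Mul(-0.0048313, I))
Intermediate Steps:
N = Mul(9, I, Pow(266, Rational(1, 2))) (N = Pow(-21546, Rational(1, 2)) = Mul(9, I, Pow(266, Rational(1, 2))) ≈ Mul(146.79, I))
Function('h')(o) = Add(o, Mul(o, Add(15408, Mul(-107, o)))) (Function('h')(o) = Add(Mul(Mul(-107, Add(o, -144)), o), o) = Add(Mul(Mul(-107, Add(-144, o)), o), o) = Add(Mul(Add(15408, Mul(-107, o)), o), o) = Add(Mul(o, Add(15408, Mul(-107, o))), o) = Add(o, Mul(o, Add(15408, Mul(-107, o)))))
Add(Mul(Function('h')(Function('R')(-4)), Pow(Add(-23540, -13474), -1)), Mul(N, Pow(-30382, -1))) = Add(Mul(Mul(-4, Add(15409, Mul(-107, -4))), Pow(Add(-23540, -13474), -1)), Mul(Mul(9, I, Pow(266, Rational(1, 2))), Pow(-30382, -1))) = Add(Mul(Mul(-4, Add(15409, 428)), Pow(-37014, -1)), Mul(Mul(9, I, Pow(266, Rational(1, 2))), Rational(-1, 30382))) = Add(Mul(Mul(-4, 15837), Rational(-1, 37014)), Mul(Rational(-9, 30382), I, Pow(266, Rational(1, 2)))) = Add(Mul(-63348, Rational(-1, 37014)), Mul(Rational(-9, 30382), I, Pow(266, Rational(1, 2)))) = Add(Rational(10558, 6169), Mul(Rational(-9, 30382), I, Pow(266, Rational(1, 2))))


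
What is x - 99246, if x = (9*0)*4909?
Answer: -99246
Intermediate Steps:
x = 0 (x = 0*4909 = 0)
x - 99246 = 0 - 99246 = -99246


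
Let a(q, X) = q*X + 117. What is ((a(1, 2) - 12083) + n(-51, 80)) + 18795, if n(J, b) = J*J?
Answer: 9432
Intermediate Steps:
n(J, b) = J²
a(q, X) = 117 + X*q (a(q, X) = X*q + 117 = 117 + X*q)
((a(1, 2) - 12083) + n(-51, 80)) + 18795 = (((117 + 2*1) - 12083) + (-51)²) + 18795 = (((117 + 2) - 12083) + 2601) + 18795 = ((119 - 12083) + 2601) + 18795 = (-11964 + 2601) + 18795 = -9363 + 18795 = 9432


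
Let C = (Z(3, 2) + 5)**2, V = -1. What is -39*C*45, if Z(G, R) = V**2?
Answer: -63180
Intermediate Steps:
Z(G, R) = 1 (Z(G, R) = (-1)**2 = 1)
C = 36 (C = (1 + 5)**2 = 6**2 = 36)
-39*C*45 = -39*36*45 = -1404*45 = -63180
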